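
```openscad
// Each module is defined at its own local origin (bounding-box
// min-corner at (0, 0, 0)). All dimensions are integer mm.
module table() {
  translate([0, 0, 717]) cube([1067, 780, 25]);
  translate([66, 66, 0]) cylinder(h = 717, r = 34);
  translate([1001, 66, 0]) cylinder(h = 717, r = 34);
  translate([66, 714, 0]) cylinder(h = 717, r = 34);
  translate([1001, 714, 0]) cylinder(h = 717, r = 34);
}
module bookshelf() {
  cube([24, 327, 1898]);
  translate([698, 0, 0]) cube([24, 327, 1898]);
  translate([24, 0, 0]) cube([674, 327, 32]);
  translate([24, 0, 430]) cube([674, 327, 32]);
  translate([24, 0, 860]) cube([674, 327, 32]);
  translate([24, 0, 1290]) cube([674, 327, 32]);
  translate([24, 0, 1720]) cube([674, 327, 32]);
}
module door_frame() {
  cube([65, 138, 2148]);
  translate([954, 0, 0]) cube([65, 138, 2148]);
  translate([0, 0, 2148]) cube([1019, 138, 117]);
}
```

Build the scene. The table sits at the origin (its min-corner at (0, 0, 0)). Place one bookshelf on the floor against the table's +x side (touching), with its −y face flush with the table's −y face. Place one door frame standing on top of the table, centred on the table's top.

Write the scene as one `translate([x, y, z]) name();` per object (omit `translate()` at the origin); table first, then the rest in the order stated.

table();
translate([1067, 0, 0]) bookshelf();
translate([24, 321, 742]) door_frame();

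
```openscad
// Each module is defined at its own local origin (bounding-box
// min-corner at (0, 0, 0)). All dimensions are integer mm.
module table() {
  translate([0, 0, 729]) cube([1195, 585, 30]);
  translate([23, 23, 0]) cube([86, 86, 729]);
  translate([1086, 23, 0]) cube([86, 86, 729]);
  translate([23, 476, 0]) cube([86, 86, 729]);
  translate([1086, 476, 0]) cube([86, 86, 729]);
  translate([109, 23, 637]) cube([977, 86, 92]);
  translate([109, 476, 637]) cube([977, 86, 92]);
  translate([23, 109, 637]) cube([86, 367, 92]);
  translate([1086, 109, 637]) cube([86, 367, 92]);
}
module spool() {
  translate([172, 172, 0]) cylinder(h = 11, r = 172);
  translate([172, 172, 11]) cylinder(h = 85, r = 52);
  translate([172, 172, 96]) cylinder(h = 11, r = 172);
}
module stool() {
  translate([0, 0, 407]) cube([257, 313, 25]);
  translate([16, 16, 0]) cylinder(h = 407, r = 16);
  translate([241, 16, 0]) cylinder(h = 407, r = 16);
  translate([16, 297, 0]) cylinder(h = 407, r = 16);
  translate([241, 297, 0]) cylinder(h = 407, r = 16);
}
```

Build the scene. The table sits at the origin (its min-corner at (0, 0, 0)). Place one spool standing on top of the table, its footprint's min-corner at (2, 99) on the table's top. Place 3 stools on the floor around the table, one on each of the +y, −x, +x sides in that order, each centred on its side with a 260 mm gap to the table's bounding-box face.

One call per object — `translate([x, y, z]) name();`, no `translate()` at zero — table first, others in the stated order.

table();
translate([2, 99, 759]) spool();
translate([469, 845, 0]) stool();
translate([-517, 136, 0]) stool();
translate([1455, 136, 0]) stool();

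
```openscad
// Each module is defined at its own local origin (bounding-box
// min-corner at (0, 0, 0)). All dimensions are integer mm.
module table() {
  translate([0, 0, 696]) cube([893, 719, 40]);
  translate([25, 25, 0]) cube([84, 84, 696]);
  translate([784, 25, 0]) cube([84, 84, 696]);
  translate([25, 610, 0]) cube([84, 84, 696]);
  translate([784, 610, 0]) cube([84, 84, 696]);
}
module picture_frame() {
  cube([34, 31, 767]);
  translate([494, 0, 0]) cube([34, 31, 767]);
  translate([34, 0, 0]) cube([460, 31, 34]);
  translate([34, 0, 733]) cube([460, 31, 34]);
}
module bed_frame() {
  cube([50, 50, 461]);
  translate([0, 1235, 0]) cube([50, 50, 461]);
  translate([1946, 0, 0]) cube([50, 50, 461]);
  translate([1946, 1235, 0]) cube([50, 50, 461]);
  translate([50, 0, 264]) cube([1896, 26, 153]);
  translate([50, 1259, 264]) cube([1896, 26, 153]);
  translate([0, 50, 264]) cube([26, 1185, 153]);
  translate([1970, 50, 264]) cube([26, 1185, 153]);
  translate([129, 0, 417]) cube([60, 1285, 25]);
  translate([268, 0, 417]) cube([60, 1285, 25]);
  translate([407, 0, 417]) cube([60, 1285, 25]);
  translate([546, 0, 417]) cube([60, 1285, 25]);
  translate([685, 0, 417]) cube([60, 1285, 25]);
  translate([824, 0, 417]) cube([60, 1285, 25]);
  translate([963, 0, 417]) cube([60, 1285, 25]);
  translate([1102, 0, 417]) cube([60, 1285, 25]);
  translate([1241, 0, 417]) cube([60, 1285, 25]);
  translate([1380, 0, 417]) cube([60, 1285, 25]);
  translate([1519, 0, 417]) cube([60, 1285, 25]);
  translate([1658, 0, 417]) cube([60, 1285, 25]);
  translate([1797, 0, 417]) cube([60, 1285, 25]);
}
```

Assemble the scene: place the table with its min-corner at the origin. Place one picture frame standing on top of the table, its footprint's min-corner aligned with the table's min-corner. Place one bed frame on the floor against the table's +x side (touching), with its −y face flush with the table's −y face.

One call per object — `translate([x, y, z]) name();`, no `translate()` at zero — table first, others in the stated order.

table();
translate([0, 0, 736]) picture_frame();
translate([893, 0, 0]) bed_frame();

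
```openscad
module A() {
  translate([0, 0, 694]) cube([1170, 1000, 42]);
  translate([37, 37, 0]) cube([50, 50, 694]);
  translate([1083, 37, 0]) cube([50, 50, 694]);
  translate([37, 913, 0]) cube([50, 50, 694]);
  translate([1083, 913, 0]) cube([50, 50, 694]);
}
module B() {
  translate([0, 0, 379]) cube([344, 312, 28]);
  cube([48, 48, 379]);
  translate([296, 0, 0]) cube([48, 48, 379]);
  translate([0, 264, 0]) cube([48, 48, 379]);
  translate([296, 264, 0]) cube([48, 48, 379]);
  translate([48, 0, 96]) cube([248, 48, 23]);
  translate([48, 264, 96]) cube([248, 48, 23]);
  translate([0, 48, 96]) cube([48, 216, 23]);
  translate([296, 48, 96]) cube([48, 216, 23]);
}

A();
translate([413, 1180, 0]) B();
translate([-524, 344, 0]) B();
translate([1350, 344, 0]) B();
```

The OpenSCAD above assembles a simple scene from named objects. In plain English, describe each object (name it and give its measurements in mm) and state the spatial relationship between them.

A is a table with a 1170×1000 mm rectangular top, 42 mm thick, top surface at z = 736 mm, supported by four 50×50 mm square legs, each inset 37 mm from the nearest pair of top edges, running from the floor.

B is a four-legged stool. The seat is a 344×312×28 mm slab whose top surface is at z = 407 mm; four square legs, each 48×48 mm in cross-section, run from the floor (z = 0) to the underside of the seat, each flush with a corner of the seat. Four stretchers, 48 mm wide and 23 mm tall, connect adjacent legs with their undersides at z = 96 mm, each running between the inner faces of the legs it joins and aligned with the legs' outer faces on the other axis.

Three stools sit around the table at the +y, −x, +x sides.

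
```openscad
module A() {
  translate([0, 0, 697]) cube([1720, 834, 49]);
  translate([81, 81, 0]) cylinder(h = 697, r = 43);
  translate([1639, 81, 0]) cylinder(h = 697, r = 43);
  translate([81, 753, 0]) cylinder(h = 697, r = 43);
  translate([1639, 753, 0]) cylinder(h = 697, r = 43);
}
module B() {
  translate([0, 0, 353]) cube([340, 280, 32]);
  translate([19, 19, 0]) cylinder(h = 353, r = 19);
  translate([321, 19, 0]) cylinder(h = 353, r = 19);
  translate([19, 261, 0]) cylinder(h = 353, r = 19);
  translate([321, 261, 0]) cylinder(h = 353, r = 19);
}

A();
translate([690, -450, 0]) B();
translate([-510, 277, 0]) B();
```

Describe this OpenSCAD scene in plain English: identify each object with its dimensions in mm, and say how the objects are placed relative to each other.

A is a table: top 1720 mm (x) × 834 mm (y), 49 mm thick, upper face at z = 746 mm, on four round legs of 86 mm diameter, each leg's bounding box inset 38 mm from the nearest pair of top edges, running from z = 0 to the bottom of the top.

B is a four-legged stool. The seat is 340×280 mm, 32 mm thick, top at z = 385 mm. It stands on four round legs, each 38 mm in diameter, from z = 0 to the seat underside, each leg's axis is inset half a diameter from the nearest pair of seat edges (so the leg's bounding box is flush with the corner).

Two stools sit around the table at the −y, −x sides.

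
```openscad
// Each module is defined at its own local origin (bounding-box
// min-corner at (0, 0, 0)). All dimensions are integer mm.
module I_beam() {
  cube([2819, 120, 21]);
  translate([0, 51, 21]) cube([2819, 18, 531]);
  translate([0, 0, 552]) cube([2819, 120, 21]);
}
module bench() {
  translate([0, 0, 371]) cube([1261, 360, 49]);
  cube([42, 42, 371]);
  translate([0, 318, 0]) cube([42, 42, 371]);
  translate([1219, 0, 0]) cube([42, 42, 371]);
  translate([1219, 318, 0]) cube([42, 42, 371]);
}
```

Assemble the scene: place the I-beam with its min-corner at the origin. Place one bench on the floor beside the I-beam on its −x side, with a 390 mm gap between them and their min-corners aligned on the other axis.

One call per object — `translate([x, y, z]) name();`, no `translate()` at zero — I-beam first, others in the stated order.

I_beam();
translate([-1651, 0, 0]) bench();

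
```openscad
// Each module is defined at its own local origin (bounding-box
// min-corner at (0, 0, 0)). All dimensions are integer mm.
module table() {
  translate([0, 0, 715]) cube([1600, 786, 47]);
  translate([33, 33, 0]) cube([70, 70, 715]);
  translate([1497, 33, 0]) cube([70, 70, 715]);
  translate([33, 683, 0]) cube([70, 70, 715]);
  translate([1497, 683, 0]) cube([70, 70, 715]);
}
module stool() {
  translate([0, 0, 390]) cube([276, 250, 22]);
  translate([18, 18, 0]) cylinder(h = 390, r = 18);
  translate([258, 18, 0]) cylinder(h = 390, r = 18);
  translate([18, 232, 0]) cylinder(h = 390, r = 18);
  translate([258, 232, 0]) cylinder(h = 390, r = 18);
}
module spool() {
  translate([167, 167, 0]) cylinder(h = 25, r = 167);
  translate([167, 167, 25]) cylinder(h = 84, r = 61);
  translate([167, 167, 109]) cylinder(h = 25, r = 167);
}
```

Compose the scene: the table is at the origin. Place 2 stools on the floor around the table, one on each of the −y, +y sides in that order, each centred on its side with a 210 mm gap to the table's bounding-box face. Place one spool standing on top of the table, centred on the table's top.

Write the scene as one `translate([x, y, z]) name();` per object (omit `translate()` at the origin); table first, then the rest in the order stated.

table();
translate([662, -460, 0]) stool();
translate([662, 996, 0]) stool();
translate([633, 226, 762]) spool();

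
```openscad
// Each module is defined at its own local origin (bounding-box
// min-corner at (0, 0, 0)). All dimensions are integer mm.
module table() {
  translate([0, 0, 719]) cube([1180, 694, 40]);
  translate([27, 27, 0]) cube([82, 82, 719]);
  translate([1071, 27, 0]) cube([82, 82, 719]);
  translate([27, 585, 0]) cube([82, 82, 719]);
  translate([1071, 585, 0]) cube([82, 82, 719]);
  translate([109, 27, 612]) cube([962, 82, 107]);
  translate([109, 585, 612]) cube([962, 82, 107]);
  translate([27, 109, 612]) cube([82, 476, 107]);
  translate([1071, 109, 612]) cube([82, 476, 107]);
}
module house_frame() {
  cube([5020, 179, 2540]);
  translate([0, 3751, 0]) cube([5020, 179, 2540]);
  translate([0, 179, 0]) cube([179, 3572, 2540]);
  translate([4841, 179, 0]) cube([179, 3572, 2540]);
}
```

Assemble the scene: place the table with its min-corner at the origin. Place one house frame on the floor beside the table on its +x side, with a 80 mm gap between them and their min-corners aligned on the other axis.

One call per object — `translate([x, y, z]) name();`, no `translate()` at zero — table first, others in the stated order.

table();
translate([1260, 0, 0]) house_frame();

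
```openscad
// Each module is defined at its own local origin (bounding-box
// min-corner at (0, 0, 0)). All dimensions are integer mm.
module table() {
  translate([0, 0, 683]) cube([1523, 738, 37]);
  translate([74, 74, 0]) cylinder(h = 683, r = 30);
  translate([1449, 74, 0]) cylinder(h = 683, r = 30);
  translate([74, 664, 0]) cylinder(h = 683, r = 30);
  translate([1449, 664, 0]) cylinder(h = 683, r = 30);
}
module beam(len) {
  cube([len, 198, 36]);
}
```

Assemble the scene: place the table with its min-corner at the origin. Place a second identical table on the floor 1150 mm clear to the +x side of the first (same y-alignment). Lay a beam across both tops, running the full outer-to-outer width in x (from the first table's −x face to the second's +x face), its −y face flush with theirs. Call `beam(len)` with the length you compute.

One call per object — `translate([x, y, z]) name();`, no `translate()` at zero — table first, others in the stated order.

table();
translate([2673, 0, 0]) table();
translate([0, 0, 720]) beam(4196);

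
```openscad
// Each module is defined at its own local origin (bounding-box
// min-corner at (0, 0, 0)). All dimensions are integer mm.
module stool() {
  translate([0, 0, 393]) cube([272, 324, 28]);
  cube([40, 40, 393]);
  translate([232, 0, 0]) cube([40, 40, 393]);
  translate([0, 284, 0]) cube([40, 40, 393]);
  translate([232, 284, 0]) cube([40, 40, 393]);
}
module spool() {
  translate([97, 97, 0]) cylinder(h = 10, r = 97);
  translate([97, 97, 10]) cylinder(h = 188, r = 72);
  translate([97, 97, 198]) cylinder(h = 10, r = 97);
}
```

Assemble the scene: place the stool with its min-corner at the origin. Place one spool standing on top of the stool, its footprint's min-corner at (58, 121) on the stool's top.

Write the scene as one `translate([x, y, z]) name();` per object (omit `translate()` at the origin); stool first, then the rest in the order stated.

stool();
translate([58, 121, 421]) spool();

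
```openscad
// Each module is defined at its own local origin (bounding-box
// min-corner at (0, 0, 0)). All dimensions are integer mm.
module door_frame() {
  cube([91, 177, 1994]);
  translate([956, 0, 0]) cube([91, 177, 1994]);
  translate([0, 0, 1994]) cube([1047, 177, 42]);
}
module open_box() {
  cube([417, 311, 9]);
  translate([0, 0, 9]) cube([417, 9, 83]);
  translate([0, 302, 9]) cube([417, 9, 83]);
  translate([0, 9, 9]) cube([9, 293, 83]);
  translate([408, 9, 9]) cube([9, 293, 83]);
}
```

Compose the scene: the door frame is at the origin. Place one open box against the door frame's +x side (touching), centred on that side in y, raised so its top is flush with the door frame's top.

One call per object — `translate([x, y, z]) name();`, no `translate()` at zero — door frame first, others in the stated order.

door_frame();
translate([1047, -67, 1944]) open_box();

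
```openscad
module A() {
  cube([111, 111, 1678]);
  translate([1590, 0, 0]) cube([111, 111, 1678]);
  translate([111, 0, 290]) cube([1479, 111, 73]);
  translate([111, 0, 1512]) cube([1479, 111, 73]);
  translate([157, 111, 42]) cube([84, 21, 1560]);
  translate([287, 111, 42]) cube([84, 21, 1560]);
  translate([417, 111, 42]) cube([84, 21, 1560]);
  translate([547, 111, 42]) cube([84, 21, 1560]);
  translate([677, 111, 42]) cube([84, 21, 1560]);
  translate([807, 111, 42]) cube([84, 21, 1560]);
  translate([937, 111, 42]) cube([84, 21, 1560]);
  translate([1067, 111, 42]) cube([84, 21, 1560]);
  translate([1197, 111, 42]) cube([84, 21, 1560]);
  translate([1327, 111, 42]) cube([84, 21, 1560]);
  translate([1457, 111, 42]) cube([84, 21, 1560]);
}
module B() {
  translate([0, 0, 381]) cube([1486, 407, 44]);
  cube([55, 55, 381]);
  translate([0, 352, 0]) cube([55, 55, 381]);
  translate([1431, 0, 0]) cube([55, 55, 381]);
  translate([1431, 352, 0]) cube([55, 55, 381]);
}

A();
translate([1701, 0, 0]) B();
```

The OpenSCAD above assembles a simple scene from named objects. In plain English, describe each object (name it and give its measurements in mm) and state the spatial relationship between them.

A is a fence section. Two 111×111 mm posts, 1678 mm tall, stand on the floor with a clear span of 1479 mm between their inner faces. Two horizontal rails of 111×73 mm section span the gap between the posts with their undersides at z = 290 mm and z = 1512 mm, flush with the posts' −y face. 11 pickets, each 84 mm wide, 21 mm thick and 1560 mm tall, are fixed to the +y face of the rails with their bottoms at z = 42 mm, evenly spaced across the span with equal gaps (rounded down to the nearest mm) at the −x end and between each pair — any rounding remainder accumulates at the +x end.

B is a long wooden bench with a 1486 mm (x) × 407 mm (y) seat, 44 mm thick, its top surface 425 mm above the floor. Four 55 mm square legs at the seat corners, flush with the edges, run from z = 0 to the seat underside.

The bench is against the fence section's +x side, with their −y faces flush.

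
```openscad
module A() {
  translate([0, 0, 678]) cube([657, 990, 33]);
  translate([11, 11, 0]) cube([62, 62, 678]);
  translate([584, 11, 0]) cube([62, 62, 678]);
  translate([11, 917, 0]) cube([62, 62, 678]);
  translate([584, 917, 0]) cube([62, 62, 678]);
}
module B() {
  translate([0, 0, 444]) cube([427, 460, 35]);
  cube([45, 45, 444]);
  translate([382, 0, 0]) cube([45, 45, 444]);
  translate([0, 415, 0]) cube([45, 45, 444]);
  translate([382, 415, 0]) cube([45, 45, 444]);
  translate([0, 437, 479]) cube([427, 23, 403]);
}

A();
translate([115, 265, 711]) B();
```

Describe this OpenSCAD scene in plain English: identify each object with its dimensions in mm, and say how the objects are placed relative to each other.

A is a table: top 657 mm (x) × 990 mm (y), 33 mm thick, upper face at z = 711 mm, on four 62×62 mm square legs, each inset 11 mm from the nearest pair of top edges, running from z = 0 to the bottom of the top.

B is a chair: 427×460 mm seat, 35 mm thick, top at z = 479 mm, on four 45 mm square corner legs flush with the seat edges. A 23 mm thick backrest slab spans the full seat width, extending 403 mm above the seat top, its back face flush with the seat's +y edge.

The chair is on top of the table, centred.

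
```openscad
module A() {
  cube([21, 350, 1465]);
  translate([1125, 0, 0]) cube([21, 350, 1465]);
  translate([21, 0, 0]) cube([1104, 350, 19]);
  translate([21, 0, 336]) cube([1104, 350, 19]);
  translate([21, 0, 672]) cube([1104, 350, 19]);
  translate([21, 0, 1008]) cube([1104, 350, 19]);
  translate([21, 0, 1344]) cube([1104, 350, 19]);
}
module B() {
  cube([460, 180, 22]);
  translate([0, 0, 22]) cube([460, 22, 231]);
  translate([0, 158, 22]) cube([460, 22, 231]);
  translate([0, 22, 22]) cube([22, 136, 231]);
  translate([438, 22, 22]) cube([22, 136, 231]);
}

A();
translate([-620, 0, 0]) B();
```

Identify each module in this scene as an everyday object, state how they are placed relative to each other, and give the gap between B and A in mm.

A is a bookshelf. B is an open box. The open box is on the floor beside the bookshelf on its −x side. The gap between the open box and the bookshelf is 160 mm.

The open box's nearest face is 160 mm from the bookshelf's −x face.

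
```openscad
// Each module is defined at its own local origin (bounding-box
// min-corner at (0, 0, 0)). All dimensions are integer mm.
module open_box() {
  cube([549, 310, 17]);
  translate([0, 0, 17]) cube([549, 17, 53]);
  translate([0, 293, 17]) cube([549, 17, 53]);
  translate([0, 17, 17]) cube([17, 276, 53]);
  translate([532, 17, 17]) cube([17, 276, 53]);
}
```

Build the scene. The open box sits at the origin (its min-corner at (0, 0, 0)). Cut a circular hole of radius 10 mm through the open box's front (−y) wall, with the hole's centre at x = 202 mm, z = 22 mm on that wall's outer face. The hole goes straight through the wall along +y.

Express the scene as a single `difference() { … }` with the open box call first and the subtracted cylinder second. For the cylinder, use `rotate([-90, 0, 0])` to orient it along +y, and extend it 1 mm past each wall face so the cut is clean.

difference() {
  open_box();
  translate([202, -1, 22]) rotate([-90, 0, 0]) cylinder(h = 19, r = 10);
}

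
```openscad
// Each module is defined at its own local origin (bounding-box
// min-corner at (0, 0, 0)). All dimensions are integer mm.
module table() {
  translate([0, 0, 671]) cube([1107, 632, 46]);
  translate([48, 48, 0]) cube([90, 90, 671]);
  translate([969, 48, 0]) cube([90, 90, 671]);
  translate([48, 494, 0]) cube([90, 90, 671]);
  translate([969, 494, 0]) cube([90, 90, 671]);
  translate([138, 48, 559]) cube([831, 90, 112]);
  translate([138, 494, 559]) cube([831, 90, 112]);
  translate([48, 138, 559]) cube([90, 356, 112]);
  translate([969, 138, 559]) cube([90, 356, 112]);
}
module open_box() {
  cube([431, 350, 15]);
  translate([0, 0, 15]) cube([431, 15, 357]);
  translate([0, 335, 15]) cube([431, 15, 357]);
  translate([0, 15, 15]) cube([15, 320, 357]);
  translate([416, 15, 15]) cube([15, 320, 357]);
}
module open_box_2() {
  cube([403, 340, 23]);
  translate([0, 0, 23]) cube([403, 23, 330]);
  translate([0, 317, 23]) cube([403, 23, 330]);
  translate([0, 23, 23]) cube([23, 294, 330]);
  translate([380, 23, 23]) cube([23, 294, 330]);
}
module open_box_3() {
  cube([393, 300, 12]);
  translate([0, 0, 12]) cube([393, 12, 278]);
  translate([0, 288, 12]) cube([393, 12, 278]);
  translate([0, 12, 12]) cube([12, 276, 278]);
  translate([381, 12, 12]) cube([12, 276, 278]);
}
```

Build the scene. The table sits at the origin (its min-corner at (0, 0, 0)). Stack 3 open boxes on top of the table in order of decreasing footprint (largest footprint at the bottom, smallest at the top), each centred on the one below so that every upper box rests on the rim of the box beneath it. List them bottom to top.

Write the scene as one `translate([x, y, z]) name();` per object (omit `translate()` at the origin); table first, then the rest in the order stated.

table();
translate([338, 141, 717]) open_box();
translate([352, 146, 1089]) open_box_2();
translate([357, 166, 1442]) open_box_3();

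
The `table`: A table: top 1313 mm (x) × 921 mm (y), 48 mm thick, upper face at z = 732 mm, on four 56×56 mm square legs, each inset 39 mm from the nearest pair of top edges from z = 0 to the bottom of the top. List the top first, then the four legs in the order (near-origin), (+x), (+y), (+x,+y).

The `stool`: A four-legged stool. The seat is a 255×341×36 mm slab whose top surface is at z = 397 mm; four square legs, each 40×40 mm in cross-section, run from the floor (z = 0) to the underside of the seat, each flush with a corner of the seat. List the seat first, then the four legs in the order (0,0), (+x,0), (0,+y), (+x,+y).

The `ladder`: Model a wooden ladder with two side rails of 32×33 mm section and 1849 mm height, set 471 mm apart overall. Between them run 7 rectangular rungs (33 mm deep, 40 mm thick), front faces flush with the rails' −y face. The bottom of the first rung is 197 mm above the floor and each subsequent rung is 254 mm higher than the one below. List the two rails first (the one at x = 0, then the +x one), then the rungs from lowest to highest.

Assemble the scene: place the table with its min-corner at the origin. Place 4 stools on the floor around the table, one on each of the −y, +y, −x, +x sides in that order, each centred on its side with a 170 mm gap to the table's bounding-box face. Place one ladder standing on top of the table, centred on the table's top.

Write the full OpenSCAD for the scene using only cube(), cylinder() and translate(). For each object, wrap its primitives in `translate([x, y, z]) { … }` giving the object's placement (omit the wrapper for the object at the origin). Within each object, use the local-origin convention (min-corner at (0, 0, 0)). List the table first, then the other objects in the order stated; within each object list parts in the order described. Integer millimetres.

translate([0, 0, 684]) cube([1313, 921, 48]);
translate([39, 39, 0]) cube([56, 56, 684]);
translate([1218, 39, 0]) cube([56, 56, 684]);
translate([39, 826, 0]) cube([56, 56, 684]);
translate([1218, 826, 0]) cube([56, 56, 684]);
translate([529, -511, 0]) {
  translate([0, 0, 361]) cube([255, 341, 36]);
  cube([40, 40, 361]);
  translate([215, 0, 0]) cube([40, 40, 361]);
  translate([0, 301, 0]) cube([40, 40, 361]);
  translate([215, 301, 0]) cube([40, 40, 361]);
}
translate([529, 1091, 0]) {
  translate([0, 0, 361]) cube([255, 341, 36]);
  cube([40, 40, 361]);
  translate([215, 0, 0]) cube([40, 40, 361]);
  translate([0, 301, 0]) cube([40, 40, 361]);
  translate([215, 301, 0]) cube([40, 40, 361]);
}
translate([-425, 290, 0]) {
  translate([0, 0, 361]) cube([255, 341, 36]);
  cube([40, 40, 361]);
  translate([215, 0, 0]) cube([40, 40, 361]);
  translate([0, 301, 0]) cube([40, 40, 361]);
  translate([215, 301, 0]) cube([40, 40, 361]);
}
translate([1483, 290, 0]) {
  translate([0, 0, 361]) cube([255, 341, 36]);
  cube([40, 40, 361]);
  translate([215, 0, 0]) cube([40, 40, 361]);
  translate([0, 301, 0]) cube([40, 40, 361]);
  translate([215, 301, 0]) cube([40, 40, 361]);
}
translate([421, 444, 732]) {
  cube([32, 33, 1849]);
  translate([439, 0, 0]) cube([32, 33, 1849]);
  translate([32, 0, 197]) cube([407, 33, 40]);
  translate([32, 0, 451]) cube([407, 33, 40]);
  translate([32, 0, 705]) cube([407, 33, 40]);
  translate([32, 0, 959]) cube([407, 33, 40]);
  translate([32, 0, 1213]) cube([407, 33, 40]);
  translate([32, 0, 1467]) cube([407, 33, 40]);
  translate([32, 0, 1721]) cube([407, 33, 40]);
}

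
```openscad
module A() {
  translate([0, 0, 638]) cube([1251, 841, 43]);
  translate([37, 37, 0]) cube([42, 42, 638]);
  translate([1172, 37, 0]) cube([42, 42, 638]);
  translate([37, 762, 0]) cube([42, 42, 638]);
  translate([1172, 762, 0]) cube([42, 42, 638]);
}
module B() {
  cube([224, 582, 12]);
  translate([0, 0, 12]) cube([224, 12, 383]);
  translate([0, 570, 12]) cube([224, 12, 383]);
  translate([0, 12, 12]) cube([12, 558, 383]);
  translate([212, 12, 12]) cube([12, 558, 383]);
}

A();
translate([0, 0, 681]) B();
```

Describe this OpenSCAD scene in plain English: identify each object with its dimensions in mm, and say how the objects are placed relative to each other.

A is a table with a 1251×841 mm rectangular top, 43 mm thick, top surface at z = 681 mm, supported by four 42×42 mm square legs, each inset 37 mm from the nearest pair of top edges, running from the floor.

B is an open-topped rectangular box: outside dimensions 224×582×395 mm, with a uniform wall and base thickness of 12 mm. The base is a full 224×582 slab on the floor; four walls sit on top of the base. The front and back walls (the −y and +y sides) span the full width; the two side walls fit between them.

The open box is on top of the table.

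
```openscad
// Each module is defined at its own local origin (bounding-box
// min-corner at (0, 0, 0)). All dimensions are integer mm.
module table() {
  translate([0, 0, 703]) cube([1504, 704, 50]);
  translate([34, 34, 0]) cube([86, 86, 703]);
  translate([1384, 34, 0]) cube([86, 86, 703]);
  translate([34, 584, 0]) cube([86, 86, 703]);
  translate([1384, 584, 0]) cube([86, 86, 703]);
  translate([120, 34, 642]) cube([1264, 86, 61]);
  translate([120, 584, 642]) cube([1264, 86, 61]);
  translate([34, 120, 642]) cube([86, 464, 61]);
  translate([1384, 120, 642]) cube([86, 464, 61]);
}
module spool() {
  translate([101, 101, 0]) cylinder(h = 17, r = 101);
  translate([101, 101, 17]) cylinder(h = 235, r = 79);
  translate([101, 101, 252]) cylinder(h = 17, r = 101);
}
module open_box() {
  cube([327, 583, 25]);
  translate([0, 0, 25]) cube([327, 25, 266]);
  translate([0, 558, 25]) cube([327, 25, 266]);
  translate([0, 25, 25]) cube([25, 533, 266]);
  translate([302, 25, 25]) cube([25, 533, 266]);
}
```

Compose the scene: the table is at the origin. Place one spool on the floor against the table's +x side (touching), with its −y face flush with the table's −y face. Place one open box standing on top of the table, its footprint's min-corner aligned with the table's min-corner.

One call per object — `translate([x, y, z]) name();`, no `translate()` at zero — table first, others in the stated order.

table();
translate([1504, 0, 0]) spool();
translate([0, 0, 753]) open_box();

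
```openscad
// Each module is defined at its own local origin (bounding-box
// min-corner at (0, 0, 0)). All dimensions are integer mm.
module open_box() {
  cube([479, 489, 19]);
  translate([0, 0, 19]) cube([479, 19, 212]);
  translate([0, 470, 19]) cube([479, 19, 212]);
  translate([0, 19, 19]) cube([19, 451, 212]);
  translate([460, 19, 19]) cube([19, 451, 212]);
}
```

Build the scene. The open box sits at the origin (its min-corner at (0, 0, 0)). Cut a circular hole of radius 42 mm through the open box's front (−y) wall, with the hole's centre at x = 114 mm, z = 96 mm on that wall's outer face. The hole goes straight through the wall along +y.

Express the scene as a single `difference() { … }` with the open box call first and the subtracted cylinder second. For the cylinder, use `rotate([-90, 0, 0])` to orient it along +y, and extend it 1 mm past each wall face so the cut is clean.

difference() {
  open_box();
  translate([114, -1, 96]) rotate([-90, 0, 0]) cylinder(h = 21, r = 42);
}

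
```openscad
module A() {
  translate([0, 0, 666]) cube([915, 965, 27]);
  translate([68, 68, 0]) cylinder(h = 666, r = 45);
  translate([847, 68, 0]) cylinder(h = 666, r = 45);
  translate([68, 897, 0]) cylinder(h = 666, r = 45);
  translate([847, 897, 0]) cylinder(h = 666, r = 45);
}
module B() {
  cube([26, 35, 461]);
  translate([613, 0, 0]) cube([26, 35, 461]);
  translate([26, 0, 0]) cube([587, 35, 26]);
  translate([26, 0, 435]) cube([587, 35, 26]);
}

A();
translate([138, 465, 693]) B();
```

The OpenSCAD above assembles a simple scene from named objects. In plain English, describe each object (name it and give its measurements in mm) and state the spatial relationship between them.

A is a table: top 915 mm (x) × 965 mm (y), 27 mm thick, upper face at z = 693 mm, on four round legs of 90 mm diameter, each leg's bounding box inset 23 mm from the nearest pair of top edges, running from z = 0 to the bottom of the top.

B is a rectangular picture frame lying in the x–z plane (depth along y). The opening is 587 mm wide (x) by 409 mm tall (z), surrounded by a border 26 mm wide on all four sides. The frame is 35 mm deep and is made of two full-height vertical stiles with two horizontal rails fitted between them.

The picture frame is on top of the table, centred.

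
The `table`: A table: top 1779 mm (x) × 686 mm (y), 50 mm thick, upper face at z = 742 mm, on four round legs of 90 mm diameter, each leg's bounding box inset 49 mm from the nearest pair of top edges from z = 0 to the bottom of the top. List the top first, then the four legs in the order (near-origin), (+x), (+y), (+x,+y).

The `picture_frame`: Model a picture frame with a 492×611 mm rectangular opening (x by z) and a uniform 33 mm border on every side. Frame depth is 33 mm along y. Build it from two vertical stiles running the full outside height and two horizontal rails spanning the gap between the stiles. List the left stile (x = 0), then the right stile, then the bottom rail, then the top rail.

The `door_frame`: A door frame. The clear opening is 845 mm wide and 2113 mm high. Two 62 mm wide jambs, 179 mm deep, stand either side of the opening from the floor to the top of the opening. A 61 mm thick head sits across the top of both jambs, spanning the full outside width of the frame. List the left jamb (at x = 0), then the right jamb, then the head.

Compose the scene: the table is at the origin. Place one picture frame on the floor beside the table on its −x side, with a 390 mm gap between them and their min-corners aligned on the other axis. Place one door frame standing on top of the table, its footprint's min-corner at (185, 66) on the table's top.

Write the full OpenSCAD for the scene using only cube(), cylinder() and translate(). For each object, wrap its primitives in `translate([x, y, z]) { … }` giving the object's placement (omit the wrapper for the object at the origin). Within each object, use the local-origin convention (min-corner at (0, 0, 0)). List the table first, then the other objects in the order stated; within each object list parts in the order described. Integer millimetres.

translate([0, 0, 692]) cube([1779, 686, 50]);
translate([94, 94, 0]) cylinder(h = 692, r = 45);
translate([1685, 94, 0]) cylinder(h = 692, r = 45);
translate([94, 592, 0]) cylinder(h = 692, r = 45);
translate([1685, 592, 0]) cylinder(h = 692, r = 45);
translate([-948, 0, 0]) {
  cube([33, 33, 677]);
  translate([525, 0, 0]) cube([33, 33, 677]);
  translate([33, 0, 0]) cube([492, 33, 33]);
  translate([33, 0, 644]) cube([492, 33, 33]);
}
translate([185, 66, 742]) {
  cube([62, 179, 2113]);
  translate([907, 0, 0]) cube([62, 179, 2113]);
  translate([0, 0, 2113]) cube([969, 179, 61]);
}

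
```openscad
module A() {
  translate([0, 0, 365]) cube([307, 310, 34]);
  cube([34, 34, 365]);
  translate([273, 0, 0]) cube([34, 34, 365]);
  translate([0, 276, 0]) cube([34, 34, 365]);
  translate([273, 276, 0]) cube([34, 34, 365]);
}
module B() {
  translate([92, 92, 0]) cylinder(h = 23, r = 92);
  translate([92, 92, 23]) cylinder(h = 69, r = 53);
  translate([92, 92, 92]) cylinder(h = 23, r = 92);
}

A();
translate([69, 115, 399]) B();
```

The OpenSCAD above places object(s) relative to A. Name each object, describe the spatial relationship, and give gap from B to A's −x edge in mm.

A is a stool. B is a spool. The spool is on top of the stool. The gap from the spool to the stool's −x edge is 69 mm.

The spool's min-x is at 69; the stool's min-x is 0; gap = 69 mm.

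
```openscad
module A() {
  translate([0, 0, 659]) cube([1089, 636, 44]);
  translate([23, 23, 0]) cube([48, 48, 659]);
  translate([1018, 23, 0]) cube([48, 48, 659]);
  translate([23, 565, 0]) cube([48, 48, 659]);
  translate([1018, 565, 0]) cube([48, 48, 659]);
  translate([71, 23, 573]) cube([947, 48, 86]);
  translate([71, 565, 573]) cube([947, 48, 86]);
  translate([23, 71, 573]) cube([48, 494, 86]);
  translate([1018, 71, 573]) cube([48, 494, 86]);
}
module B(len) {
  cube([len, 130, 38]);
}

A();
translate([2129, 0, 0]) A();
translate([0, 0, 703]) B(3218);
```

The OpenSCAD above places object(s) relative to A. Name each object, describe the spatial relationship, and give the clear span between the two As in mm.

Second table starts at x = 2129; first ends at x = 1089; clear span = 2129 − 1089 = 1040 mm.

A is a table. B is a beam. A beam spans the tops of two tables. The clear span between the two tables is 1040 mm.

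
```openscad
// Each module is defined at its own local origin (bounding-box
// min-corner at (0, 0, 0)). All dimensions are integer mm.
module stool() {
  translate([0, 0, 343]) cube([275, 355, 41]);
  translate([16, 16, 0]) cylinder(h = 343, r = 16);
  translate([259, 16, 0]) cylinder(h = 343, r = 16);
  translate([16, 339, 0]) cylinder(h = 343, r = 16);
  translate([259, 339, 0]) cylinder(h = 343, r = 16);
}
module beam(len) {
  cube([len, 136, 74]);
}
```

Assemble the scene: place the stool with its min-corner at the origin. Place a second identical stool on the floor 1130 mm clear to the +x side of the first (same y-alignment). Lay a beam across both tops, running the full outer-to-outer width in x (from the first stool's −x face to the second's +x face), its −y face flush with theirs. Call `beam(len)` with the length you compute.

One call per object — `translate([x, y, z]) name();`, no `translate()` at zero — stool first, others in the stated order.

stool();
translate([1405, 0, 0]) stool();
translate([0, 0, 384]) beam(1680);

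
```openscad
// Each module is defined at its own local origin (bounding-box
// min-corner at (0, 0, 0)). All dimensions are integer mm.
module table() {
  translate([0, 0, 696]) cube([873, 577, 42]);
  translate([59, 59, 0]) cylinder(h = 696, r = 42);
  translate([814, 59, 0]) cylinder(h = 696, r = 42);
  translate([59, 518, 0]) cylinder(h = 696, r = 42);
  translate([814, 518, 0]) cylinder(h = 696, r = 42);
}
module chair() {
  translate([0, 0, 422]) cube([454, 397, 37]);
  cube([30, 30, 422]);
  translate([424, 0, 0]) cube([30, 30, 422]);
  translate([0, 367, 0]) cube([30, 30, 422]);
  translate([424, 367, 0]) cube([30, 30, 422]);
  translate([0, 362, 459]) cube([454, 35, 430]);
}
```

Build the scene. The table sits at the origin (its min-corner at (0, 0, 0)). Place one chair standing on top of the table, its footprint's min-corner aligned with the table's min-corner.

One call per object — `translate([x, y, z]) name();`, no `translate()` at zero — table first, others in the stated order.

table();
translate([0, 0, 738]) chair();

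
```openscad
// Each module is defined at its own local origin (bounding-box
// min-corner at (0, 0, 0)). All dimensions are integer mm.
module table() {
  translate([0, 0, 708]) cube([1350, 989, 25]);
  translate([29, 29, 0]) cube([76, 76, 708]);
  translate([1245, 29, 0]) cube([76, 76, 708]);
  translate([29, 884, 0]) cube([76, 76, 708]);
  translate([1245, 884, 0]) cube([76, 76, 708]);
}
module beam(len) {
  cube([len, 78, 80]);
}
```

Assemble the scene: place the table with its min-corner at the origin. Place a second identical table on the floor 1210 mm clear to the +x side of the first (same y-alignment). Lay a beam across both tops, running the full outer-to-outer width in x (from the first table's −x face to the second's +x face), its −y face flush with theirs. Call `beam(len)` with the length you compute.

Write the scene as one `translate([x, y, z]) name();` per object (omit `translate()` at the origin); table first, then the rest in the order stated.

table();
translate([2560, 0, 0]) table();
translate([0, 0, 733]) beam(3910);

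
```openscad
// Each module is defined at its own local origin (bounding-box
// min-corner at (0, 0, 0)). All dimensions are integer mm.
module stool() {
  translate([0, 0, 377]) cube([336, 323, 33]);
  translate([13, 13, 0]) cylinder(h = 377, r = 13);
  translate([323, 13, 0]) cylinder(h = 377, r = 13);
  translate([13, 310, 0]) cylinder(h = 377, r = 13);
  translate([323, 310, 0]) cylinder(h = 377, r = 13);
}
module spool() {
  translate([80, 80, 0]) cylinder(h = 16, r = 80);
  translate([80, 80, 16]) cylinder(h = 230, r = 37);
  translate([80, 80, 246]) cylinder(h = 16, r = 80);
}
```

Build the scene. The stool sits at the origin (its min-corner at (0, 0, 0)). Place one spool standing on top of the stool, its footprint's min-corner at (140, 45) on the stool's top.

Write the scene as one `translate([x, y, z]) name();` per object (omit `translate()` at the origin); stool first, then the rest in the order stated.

stool();
translate([140, 45, 410]) spool();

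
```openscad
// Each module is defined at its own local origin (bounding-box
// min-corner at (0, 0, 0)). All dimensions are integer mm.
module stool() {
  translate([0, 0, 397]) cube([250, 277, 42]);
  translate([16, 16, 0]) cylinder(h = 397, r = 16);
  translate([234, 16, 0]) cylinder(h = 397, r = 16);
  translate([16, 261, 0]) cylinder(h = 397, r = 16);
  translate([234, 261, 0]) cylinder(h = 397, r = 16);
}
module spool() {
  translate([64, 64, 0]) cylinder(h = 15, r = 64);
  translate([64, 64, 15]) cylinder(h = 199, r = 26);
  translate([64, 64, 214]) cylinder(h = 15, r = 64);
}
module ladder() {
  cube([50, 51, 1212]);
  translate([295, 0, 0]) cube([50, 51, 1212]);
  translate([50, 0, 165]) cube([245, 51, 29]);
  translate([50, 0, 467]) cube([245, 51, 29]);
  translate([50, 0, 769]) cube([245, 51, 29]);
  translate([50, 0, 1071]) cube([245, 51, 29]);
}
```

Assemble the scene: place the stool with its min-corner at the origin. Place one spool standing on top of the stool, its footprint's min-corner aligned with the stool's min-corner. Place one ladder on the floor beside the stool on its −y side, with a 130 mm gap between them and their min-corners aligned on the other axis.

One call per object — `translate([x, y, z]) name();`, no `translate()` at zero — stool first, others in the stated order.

stool();
translate([0, 0, 439]) spool();
translate([0, -181, 0]) ladder();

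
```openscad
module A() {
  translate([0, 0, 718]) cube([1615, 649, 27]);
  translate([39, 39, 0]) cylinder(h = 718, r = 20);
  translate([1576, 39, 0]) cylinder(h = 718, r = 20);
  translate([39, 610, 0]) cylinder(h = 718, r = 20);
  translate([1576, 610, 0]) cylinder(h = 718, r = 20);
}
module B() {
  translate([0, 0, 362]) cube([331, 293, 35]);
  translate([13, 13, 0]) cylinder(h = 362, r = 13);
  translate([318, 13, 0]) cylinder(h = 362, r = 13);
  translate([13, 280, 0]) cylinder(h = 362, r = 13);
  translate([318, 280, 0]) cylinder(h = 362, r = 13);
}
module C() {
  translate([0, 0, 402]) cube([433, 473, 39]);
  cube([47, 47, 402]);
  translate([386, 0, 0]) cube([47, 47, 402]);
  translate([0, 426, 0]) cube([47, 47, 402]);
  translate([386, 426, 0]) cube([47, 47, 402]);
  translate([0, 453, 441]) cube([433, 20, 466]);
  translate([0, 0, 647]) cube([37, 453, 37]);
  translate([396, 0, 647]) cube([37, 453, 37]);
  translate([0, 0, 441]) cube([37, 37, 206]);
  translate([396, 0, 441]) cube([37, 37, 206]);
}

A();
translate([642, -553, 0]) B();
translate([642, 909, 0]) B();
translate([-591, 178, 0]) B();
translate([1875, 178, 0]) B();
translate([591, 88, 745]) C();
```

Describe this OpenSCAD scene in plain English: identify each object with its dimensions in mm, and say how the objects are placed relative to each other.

A is a table with a 1615×649 mm rectangular top, 27 mm thick, top surface at z = 745 mm, supported by four round legs of 40 mm diameter, each leg's bounding box inset 19 mm from the nearest pair of top edges, running from the floor.

B is a simple wooden stool: a rectangular seat 331 mm (x) by 293 mm (y), 35 mm thick, top face at z = 397 mm, on four round legs, each 26 mm in diameter. The legs rest on z = 0, each leg's axis is inset half a diameter from the nearest pair of seat edges (so the leg's bounding box is flush with the corner).

C is a chair: 433×473 mm seat, 39 mm thick, top at z = 441 mm, on four 47 mm square corner legs flush with the seat edges. A 20 mm thick backrest slab spans the full seat width, extending 466 mm above the seat top, its back face flush with the seat's +y edge. Two armrests of 37×37 mm section run along each side from the seat's front edge to the front of the backrest, top faces 243 mm above the seat top and outer faces flush with the seat's x-edges; a 37×37 mm post under the front of each armrest stands on the seat at the front corner.

Four stools sit around the table at the −y, +y, −x, +x sides. The chair is on top of the table, centred.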